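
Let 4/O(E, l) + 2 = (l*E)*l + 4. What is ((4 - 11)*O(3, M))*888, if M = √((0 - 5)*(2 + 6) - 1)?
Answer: 24864/121 ≈ 205.49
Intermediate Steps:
M = I*√41 (M = √(-5*8 - 1) = √(-40 - 1) = √(-41) = I*√41 ≈ 6.4031*I)
O(E, l) = 4/(2 + E*l²) (O(E, l) = 4/(-2 + ((l*E)*l + 4)) = 4/(-2 + ((E*l)*l + 4)) = 4/(-2 + (E*l² + 4)) = 4/(-2 + (4 + E*l²)) = 4/(2 + E*l²))
((4 - 11)*O(3, M))*888 = ((4 - 11)*(4/(2 + 3*(I*√41)²)))*888 = -28/(2 + 3*(-41))*888 = -28/(2 - 123)*888 = -28/(-121)*888 = -28*(-1)/121*888 = -7*(-4/121)*888 = (28/121)*888 = 24864/121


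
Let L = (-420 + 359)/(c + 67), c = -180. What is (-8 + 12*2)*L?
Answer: 976/113 ≈ 8.6372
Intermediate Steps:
L = 61/113 (L = (-420 + 359)/(-180 + 67) = -61/(-113) = -61*(-1/113) = 61/113 ≈ 0.53982)
(-8 + 12*2)*L = (-8 + 12*2)*(61/113) = (-8 + 24)*(61/113) = 16*(61/113) = 976/113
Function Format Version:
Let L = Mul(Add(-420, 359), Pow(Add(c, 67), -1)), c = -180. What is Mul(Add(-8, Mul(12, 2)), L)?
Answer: Rational(976, 113) ≈ 8.6372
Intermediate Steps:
L = Rational(61, 113) (L = Mul(Add(-420, 359), Pow(Add(-180, 67), -1)) = Mul(-61, Pow(-113, -1)) = Mul(-61, Rational(-1, 113)) = Rational(61, 113) ≈ 0.53982)
Mul(Add(-8, Mul(12, 2)), L) = Mul(Add(-8, Mul(12, 2)), Rational(61, 113)) = Mul(Add(-8, 24), Rational(61, 113)) = Mul(16, Rational(61, 113)) = Rational(976, 113)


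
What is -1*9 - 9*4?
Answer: -45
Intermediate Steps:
-1*9 - 9*4 = -9 - 36 = -45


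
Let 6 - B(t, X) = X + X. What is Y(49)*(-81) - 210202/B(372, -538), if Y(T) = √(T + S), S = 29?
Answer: -105101/541 - 81*√78 ≈ -909.64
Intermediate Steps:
B(t, X) = 6 - 2*X (B(t, X) = 6 - (X + X) = 6 - 2*X)
Y(T) = √(29 + T) (Y(T) = √(T + 29) = √(29 + T))
Y(49)*(-81) - 210202/B(372, -538) = √(29 + 49)*(-81) - 210202/(6 - 2*(-538)) = √78*(-81) - 210202/(6 + 1076) = -81*√78 - 210202/1082 = -81*√78 - 1*105101/541 = -81*√78 - 105101/541 = -105101/541 - 81*√78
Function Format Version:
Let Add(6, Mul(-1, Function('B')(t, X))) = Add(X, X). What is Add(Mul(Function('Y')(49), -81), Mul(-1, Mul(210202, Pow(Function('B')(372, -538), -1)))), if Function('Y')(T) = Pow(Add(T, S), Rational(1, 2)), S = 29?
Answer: Add(Rational(-105101, 541), Mul(-81, Pow(78, Rational(1, 2)))) ≈ -909.64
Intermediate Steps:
Function('B')(t, X) = Add(6, Mul(-2, X)) (Function('B')(t, X) = Add(6, Mul(-1, Add(X, X))) = Add(6, Mul(-1, Mul(2, X))) = Add(6, Mul(-2, X)))
Function('Y')(T) = Pow(Add(29, T), Rational(1, 2)) (Function('Y')(T) = Pow(Add(T, 29), Rational(1, 2)) = Pow(Add(29, T), Rational(1, 2)))
Add(Mul(Function('Y')(49), -81), Mul(-1, Mul(210202, Pow(Function('B')(372, -538), -1)))) = Add(Mul(Pow(Add(29, 49), Rational(1, 2)), -81), Mul(-1, Mul(210202, Pow(Add(6, Mul(-2, -538)), -1)))) = Add(Mul(Pow(78, Rational(1, 2)), -81), Mul(-1, Mul(210202, Pow(Add(6, 1076), -1)))) = Add(Mul(-81, Pow(78, Rational(1, 2))), Mul(-1, Mul(210202, Pow(1082, -1)))) = Add(Mul(-81, Pow(78, Rational(1, 2))), Mul(-1, Mul(210202, Rational(1, 1082)))) = Add(Mul(-81, Pow(78, Rational(1, 2))), Mul(-1, Rational(105101, 541))) = Add(Mul(-81, Pow(78, Rational(1, 2))), Rational(-105101, 541)) = Add(Rational(-105101, 541), Mul(-81, Pow(78, Rational(1, 2))))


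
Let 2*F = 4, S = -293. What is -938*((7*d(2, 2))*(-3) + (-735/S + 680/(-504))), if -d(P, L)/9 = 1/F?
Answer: -236613917/2637 ≈ -89729.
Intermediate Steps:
F = 2 (F = (½)*4 = 2)
d(P, L) = -9/2
-938*((7*d(2, 2))*(-3) + (-735/S + 680/(-504))) = -938*((7*(-9/2))*(-3) + (-735/(-293) + 680/(-504))) = -938*(-63/2*(-3) + (-735*(-1/293) + 680*(-1/504))) = -938*(189/2 + (735/293 - 85/63)) = -938*(189/2 + 21400/18459) = -938*3531551/36918 = -236613917/2637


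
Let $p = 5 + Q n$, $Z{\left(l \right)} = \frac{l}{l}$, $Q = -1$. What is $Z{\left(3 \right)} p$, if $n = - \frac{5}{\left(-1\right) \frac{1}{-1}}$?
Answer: $10$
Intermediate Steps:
$n = -5$ ($n = - \frac{5}{\left(-1\right) \left(-1\right)} = - \frac{5}{1} = \left(-5\right) 1 = -5$)
$Z{\left(l \right)} = 1$
$p = 10$ ($p = 5 - -5 = 5 + 5 = 10$)
$Z{\left(3 \right)} p = 1 \cdot 10 = 10$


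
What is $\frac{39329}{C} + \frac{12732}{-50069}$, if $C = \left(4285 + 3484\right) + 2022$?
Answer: $\frac{1844504689}{490225579} \approx 3.7626$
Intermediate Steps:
$C = 9791$ ($C = 7769 + 2022 = 9791$)
$\frac{39329}{C} + \frac{12732}{-50069} = \frac{39329}{9791} + \frac{12732}{-50069} = 39329 \cdot \frac{1}{9791} + 12732 \left(- \frac{1}{50069}\right) = \frac{39329}{9791} - \frac{12732}{50069} = \frac{1844504689}{490225579}$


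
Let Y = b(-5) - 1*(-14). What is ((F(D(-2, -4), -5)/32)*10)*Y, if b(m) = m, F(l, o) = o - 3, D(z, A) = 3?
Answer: -45/2 ≈ -22.500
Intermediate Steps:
F(l, o) = -3 + o
Y = 9 (Y = -5 - 1*(-14) = -5 + 14 = 9)
((F(D(-2, -4), -5)/32)*10)*Y = (((-3 - 5)/32)*10)*9 = (-8*1/32*10)*9 = -¼*10*9 = -5/2*9 = -45/2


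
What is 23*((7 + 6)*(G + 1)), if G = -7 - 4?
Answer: -2990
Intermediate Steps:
G = -11
23*((7 + 6)*(G + 1)) = 23*((7 + 6)*(-11 + 1)) = 23*(13*(-10)) = 23*(-130) = -2990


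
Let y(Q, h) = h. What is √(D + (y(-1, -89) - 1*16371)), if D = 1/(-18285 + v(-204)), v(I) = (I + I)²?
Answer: I*√361412483886681/148179 ≈ 128.3*I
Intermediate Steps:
v(I) = 4*I² (v(I) = (2*I)² = 4*I²)
D = 1/148179 (D = 1/(-18285 + 4*(-204)²) = 1/(-18285 + 4*41616) = 1/(-18285 + 166464) = 1/148179 ≈ 6.7486e-6)
√(D + (y(-1, -89) - 1*16371)) = √(1/148179 + (-89 - 1*16371)) = √(1/148179 + (-89 - 16371)) = √(1/148179 - 16460) = √(-2439026339/148179) = I*√361412483886681/148179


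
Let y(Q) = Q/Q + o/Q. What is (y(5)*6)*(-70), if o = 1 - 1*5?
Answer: -84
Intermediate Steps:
o = -4 (o = 1 - 5 = -4)
y(Q) = 1 - 4/Q (y(Q) = Q/Q - 4/Q = 1 - 4/Q)
(y(5)*6)*(-70) = (((-4 + 5)/5)*6)*(-70) = (((⅕)*1)*6)*(-70) = ((⅕)*6)*(-70) = (6/5)*(-70) = -84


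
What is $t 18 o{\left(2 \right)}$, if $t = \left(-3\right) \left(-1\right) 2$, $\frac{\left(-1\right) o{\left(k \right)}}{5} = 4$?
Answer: $-2160$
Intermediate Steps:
$o{\left(k \right)} = -20$ ($o{\left(k \right)} = \left(-5\right) 4 = -20$)
$t = 6$ ($t = 3 \cdot 2 = 6$)
$t 18 o{\left(2 \right)} = 6 \cdot 18 \left(-20\right) = 108 \left(-20\right) = -2160$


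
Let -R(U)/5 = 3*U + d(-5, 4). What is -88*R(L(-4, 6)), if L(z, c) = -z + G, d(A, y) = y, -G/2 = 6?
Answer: -8800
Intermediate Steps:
G = -12 (G = -2*6 = -12)
L(z, c) = -12 - z (L(z, c) = -z - 12 = -12 - z)
R(U) = -20 - 15*U (R(U) = -5*(3*U + 4) = -5*(4 + 3*U) = -20 - 15*U)
-88*R(L(-4, 6)) = -88*(-20 - 15*(-12 - 1*(-4))) = -88*(-20 - 15*(-12 + 4)) = -88*(-20 - 15*(-8)) = -88*(-20 + 120) = -88*100 = -8800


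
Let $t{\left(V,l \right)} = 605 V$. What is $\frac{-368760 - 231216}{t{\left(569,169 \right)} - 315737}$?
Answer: $- \frac{149994}{7127} \approx -21.046$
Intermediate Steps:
$\frac{-368760 - 231216}{t{\left(569,169 \right)} - 315737} = \frac{-368760 - 231216}{605 \cdot 569 - 315737} = - \frac{599976}{344245 - 315737} = - \frac{599976}{28508} = \left(-599976\right) \frac{1}{28508} = - \frac{149994}{7127}$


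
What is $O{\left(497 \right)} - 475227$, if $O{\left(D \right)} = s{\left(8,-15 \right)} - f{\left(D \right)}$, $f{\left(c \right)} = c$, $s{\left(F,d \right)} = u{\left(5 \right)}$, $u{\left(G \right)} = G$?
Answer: $-475719$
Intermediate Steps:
$s{\left(F,d \right)} = 5$
$O{\left(D \right)} = 5 - D$
$O{\left(497 \right)} - 475227 = \left(5 - 497\right) - 475227 = -492 - 475227 = -475719$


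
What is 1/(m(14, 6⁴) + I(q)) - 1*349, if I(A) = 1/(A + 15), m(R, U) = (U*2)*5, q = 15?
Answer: -135691519/388801 ≈ -349.00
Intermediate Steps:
m(R, U) = 10*U (m(R, U) = (2*U)*5 = 10*U)
I(A) = 1/(15 + A)
1/(m(14, 6⁴) + I(q)) - 1*349 = 1/(10*6⁴ + 1/(15 + 15)) - 1*349 = 1/(10*1296 + 1/30) - 349 = 1/(12960 + 1/30) - 349 = 1/(388801/30) - 349 = 30/388801 - 349 = -135691519/388801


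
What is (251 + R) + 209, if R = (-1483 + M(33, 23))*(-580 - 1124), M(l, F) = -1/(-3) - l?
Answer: 2583156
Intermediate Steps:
M(l, F) = ⅓ - l (M(l, F) = -1*(-⅓) - l = ⅓ - l)
R = 2582696 (R = (-1483 + (⅓ - 1*33))*(-580 - 1124) = (-1483 + (⅓ - 33))*(-1704) = (-1483 - 98/3)*(-1704) = -4547/3*(-1704) = 2582696)
(251 + R) + 209 = (251 + 2582696) + 209 = 2582947 + 209 = 2583156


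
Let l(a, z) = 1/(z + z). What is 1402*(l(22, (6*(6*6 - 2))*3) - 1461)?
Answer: -1253572363/612 ≈ -2.0483e+6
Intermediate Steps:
l(a, z) = 1/(2*z)
1402*(l(22, (6*(6*6 - 2))*3) - 1461) = 1402*(1/(2*(((6*(6*6 - 2))*3))) - 1461) = 1402*(1/(2*(((6*(36 - 2))*3))) - 1461) = 1402*(1/(2*(((6*34)*3))) - 1461) = 1402*(1/(2*((204*3))) - 1461) = 1402*((1/2)/612 - 1461) = 1402*((1/2)*(1/612) - 1461) = 1402*(1/1224 - 1461) = 1402*(-1788263/1224) = -1253572363/612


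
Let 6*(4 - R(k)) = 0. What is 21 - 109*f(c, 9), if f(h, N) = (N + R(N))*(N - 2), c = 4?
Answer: -9898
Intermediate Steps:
R(k) = 4 (R(k) = 4 - ⅙*0 = 4 + 0 = 4)
f(h, N) = (-2 + N)*(4 + N) (f(h, N) = (N + 4)*(N - 2) = (4 + N)*(-2 + N) = (-2 + N)*(4 + N))
21 - 109*f(c, 9) = 21 - 109*(-8 + 9² + 2*9) = 21 - 109*(-8 + 81 + 18) = 21 - 109*91 = 21 - 9919 = -9898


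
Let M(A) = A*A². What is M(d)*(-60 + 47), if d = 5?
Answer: -1625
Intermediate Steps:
M(A) = A³
M(d)*(-60 + 47) = 5³*(-60 + 47) = 125*(-13) = -1625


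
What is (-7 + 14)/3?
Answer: 7/3 ≈ 2.3333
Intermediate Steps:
(-7 + 14)/3 = (1/3)*7 = 7/3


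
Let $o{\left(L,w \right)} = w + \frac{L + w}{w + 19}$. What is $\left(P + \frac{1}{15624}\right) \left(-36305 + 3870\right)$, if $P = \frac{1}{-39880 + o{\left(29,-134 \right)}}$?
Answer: $- \frac{6064793605}{4792927608} \approx -1.2654$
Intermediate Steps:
$o{\left(L,w \right)} = w + \frac{L + w}{19 + w}$
$P = - \frac{23}{920301}$ ($P = \frac{1}{-39880 + \frac{29 + \left(-134\right)^{2} + 20 \left(-134\right)}{19 - 134}} = \frac{1}{-39880 + \frac{29 + 17956 - 2680}{-115}} = \frac{1}{-39880 - \frac{3061}{23}} = \frac{1}{- \frac{920301}{23}} = - \frac{23}{920301} \approx -2.4992 \cdot 10^{-5}$)
$\left(P + \frac{1}{15624}\right) \left(-36305 + 3870\right) = \left(- \frac{23}{920301} + \frac{1}{15624}\right) \left(-36305 + 3870\right) = \left(- \frac{23}{920301} + \frac{1}{15624}\right) \left(-32435\right) = \frac{186983}{4792927608} \left(-32435\right) = - \frac{6064793605}{4792927608}$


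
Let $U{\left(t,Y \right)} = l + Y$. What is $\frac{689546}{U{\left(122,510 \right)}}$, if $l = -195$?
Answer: $\frac{689546}{315} \approx 2189.0$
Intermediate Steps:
$U{\left(t,Y \right)} = -195 + Y$
$\frac{689546}{U{\left(122,510 \right)}} = \frac{689546}{-195 + 510} = \frac{689546}{315}$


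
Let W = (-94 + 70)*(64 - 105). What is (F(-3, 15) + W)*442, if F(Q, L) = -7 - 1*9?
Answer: 427856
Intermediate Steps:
F(Q, L) = -16 (F(Q, L) = -7 - 9 = -16)
W = 984 (W = -24*(-41) = 984)
(F(-3, 15) + W)*442 = (-16 + 984)*442 = 968*442 = 427856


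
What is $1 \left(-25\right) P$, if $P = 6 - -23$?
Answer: $-725$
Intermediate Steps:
$P = 29$ ($P = 6 + 23 = 29$)
$1 \left(-25\right) P = 1 \left(-25\right) 29 = \left(-25\right) 29 = -725$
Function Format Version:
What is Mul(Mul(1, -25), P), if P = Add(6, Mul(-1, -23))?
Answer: -725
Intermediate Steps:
P = 29 (P = Add(6, 23) = 29)
Mul(Mul(1, -25), P) = Mul(Mul(1, -25), 29) = Mul(-25, 29) = -725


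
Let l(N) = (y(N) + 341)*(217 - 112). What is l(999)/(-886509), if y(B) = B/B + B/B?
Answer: -12005/295503 ≈ -0.040626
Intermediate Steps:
y(B) = 2 (y(B) = 1 + 1 = 2)
l(N) = 36015 (l(N) = (2 + 341)*(217 - 112) = 343*105 = 36015)
l(999)/(-886509) = 36015/(-886509) = 36015*(-1/886509) = -12005/295503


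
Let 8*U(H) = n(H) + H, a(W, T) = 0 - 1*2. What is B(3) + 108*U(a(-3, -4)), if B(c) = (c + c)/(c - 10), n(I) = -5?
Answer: -1335/14 ≈ -95.357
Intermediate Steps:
a(W, T) = -2 (a(W, T) = 0 - 2 = -2)
B(c) = 2*c/(-10 + c) (B(c) = (2*c)/(-10 + c) = 2*c/(-10 + c))
U(H) = -5/8 + H/8 (U(H) = (-5 + H)/8 = -5/8 + H/8)
B(3) + 108*U(a(-3, -4)) = 2*3/(-10 + 3) + 108*(-5/8 + (1/8)*(-2)) = 2*3/(-7) + 108*(-5/8 - 1/4) = 2*3*(-1/7) + 108*(-7/8) = -6/7 - 189/2 = -1335/14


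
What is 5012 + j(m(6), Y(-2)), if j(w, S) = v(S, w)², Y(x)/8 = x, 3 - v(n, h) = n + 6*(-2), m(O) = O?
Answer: 5973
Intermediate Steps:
v(n, h) = 15 - n (v(n, h) = 3 - (n + 6*(-2)) = 3 - (n - 12) = 3 - (-12 + n) = 3 + (12 - n) = 15 - n)
Y(x) = 8*x
j(w, S) = (15 - S)²
5012 + j(m(6), Y(-2)) = 5012 + (-15 + 8*(-2))² = 5012 + (-15 - 16)² = 5012 + (-31)² = 5012 + 961 = 5973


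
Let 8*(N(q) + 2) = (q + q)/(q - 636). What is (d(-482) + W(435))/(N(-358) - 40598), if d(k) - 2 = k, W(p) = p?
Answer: 9940/8968069 ≈ 0.0011084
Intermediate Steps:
N(q) = -2 + q/(4*(-636 + q)) (N(q) = -2 + ((q + q)/(q - 636))/8 = -2 + ((2*q)/(-636 + q))/8 = -2 + (2*q/(-636 + q))/8 = -2 + q/(4*(-636 + q)))
d(k) = 2 + k
(d(-482) + W(435))/(N(-358) - 40598) = ((2 - 482) + 435)/((5088 - 7*(-358))/(4*(-636 - 358)) - 40598) = (-480 + 435)/((¼)*(5088 + 2506)/(-994) - 40598) = -45/((¼)*(-1/994)*7594 - 40598) = -45/(-3797/1988 - 40598) = -45/(-80712621/1988) = -45*(-1988/80712621) = 9940/8968069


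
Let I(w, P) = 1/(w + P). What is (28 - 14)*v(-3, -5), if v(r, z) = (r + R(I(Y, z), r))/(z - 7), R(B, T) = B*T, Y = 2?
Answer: 7/3 ≈ 2.3333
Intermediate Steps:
I(w, P) = 1/(P + w)
v(r, z) = (r + r/(2 + z))/(-7 + z) (v(r, z) = (r + r/(z + 2))/(z - 7) = (r + r/(2 + z))/(-7 + z))
(28 - 14)*v(-3, -5) = (28 - 14)*(-3*(3 - 5)/((-7 - 5)*(2 - 5))) = 14*(-3*(-2)/(-12*(-3))) = 14*(-3*(-1/12)*(-⅓)*(-2)) = 14*(⅙) = 7/3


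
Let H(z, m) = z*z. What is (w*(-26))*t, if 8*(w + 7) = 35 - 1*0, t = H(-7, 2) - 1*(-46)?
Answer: 25935/4 ≈ 6483.8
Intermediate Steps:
H(z, m) = z²
t = 95 (t = (-7)² - 1*(-46) = 49 + 46 = 95)
w = -21/8 (w = -7 + (35 - 1*0)/8 = -7 + (35 + 0)/8 = -7 + (⅛)*35 = -7 + 35/8 = -21/8 ≈ -2.6250)
(w*(-26))*t = -21/8*(-26)*95 = (273/4)*95 = 25935/4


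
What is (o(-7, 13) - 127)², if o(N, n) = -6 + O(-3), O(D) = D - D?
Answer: 17689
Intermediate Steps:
O(D) = 0
o(N, n) = -6 (o(N, n) = -6 + 0 = -6)
(o(-7, 13) - 127)² = (-6 - 127)² = (-133)² = 17689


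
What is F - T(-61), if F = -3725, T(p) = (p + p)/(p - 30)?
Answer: -339097/91 ≈ -3726.3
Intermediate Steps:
T(p) = 2*p/(-30 + p) (T(p) = (2*p)/(-30 + p) = 2*p/(-30 + p))
F - T(-61) = -3725 - 2*(-61)/(-30 - 61) = -3725 - 2*(-61)/(-91) = -3725 - 2*(-61)*(-1)/91 = -3725 - 1*122/91 = -3725 - 122/91 = -339097/91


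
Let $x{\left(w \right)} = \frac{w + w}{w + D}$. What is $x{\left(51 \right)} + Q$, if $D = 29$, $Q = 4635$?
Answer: $\frac{185451}{40} \approx 4636.3$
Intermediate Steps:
$x{\left(w \right)} = \frac{2 w}{29 + w}$ ($x{\left(w \right)} = \frac{w + w}{w + 29} = \frac{2 w}{29 + w}$)
$x{\left(51 \right)} + Q = 2 \cdot 51 \frac{1}{29 + 51} + 4635 = 2 \cdot 51 \cdot \frac{1}{80} + 4635 = \frac{51}{40} + 4635 = \frac{185451}{40}$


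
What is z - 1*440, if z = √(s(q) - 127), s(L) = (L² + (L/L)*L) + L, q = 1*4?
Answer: -440 + I*√103 ≈ -440.0 + 10.149*I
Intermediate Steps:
q = 4
s(L) = L² + 2*L (s(L) = (L² + 1*L) + L = (L² + L) + L = (L + L²) + L = L² + 2*L)
z = I*√103 (z = √(4*(2 + 4) - 127) = √(4*6 - 127) = √(24 - 127) = √(-103) = I*√103 ≈ 10.149*I)
z - 1*440 = I*√103 - 1*440 = I*√103 - 440 = -440 + I*√103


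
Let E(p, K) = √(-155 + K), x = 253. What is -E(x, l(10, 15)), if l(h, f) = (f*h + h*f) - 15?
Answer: -√130 ≈ -11.402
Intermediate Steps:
l(h, f) = -15 + 2*f*h (l(h, f) = (f*h + f*h) - 15 = 2*f*h - 15 = -15 + 2*f*h)
-E(x, l(10, 15)) = -√(-155 + (-15 + 2*15*10)) = -√(-155 + (-15 + 300)) = -√(-155 + 285) = -√130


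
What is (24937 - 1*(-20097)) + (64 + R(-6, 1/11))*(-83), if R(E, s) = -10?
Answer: 40552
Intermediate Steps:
(24937 - 1*(-20097)) + (64 + R(-6, 1/11))*(-83) = (24937 - 1*(-20097)) + (64 - 10)*(-83) = (24937 + 20097) + 54*(-83) = 45034 - 4482 = 40552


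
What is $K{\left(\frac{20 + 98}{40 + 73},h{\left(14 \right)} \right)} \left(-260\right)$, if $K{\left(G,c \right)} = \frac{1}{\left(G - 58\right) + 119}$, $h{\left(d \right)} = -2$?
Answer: $- \frac{29380}{7011} \approx -4.1906$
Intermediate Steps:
$K{\left(G,c \right)} = \frac{1}{61 + G}$ ($K{\left(G,c \right)} = \frac{1}{\left(G - 58\right) + 119} = \frac{1}{\left(-58 + G\right) + 119} = \frac{1}{61 + G}$)
$K{\left(\frac{20 + 98}{40 + 73},h{\left(14 \right)} \right)} \left(-260\right) = \frac{1}{61 + \frac{20 + 98}{40 + 73}} \left(-260\right) = \frac{1}{61 + \frac{118}{113}} \left(-260\right) = \frac{1}{\frac{7011}{113}} \left(-260\right) = \frac{113}{7011} \left(-260\right) = - \frac{29380}{7011}$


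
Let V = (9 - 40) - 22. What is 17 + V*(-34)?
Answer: 1819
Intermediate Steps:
V = -53 (V = -31 - 22 = -53)
17 + V*(-34) = 17 - 53*(-34) = 17 + 1802 = 1819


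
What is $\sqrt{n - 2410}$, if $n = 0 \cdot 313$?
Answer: $i \sqrt{2410} \approx 49.092 i$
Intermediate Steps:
$n = 0$
$\sqrt{n - 2410} = \sqrt{0 - 2410} = \sqrt{-2410} = i \sqrt{2410}$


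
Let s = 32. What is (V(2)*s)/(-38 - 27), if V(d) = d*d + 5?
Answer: -288/65 ≈ -4.4308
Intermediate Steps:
V(d) = 5 + d² (V(d) = d² + 5 = 5 + d²)
(V(2)*s)/(-38 - 27) = ((5 + 2²)*32)/(-38 - 27) = ((5 + 4)*32)/(-65) = (9*32)*(-1/65) = 288*(-1/65) = -288/65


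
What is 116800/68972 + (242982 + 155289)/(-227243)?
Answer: -231891253/3918351049 ≈ -0.059181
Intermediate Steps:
116800/68972 + (242982 + 155289)/(-227243) = 116800*(1/68972) + 398271*(-1/227243) = 29200/17243 - 398271/227243 = -231891253/3918351049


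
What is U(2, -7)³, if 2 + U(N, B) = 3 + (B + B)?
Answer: -2197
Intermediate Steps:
U(N, B) = 1 + 2*B (U(N, B) = -2 + (3 + (B + B)) = -2 + (3 + 2*B) = 1 + 2*B)
U(2, -7)³ = (1 + 2*(-7))³ = (1 - 14)³ = (-13)³ = -2197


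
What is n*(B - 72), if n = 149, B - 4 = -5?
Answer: -10877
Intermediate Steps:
B = -1 (B = 4 - 5 = -1)
n*(B - 72) = 149*(-1 - 72) = 149*(-73) = -10877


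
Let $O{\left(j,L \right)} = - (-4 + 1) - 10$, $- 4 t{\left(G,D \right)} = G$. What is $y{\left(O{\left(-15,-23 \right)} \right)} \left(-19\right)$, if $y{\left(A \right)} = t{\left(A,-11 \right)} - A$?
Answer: $- \frac{665}{4} \approx -166.25$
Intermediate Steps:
$t{\left(G,D \right)} = - \frac{G}{4}$
$O{\left(j,L \right)} = -7$ ($O{\left(j,L \right)} = \left(-1\right) \left(-3\right) - 10 = 3 - 10 = -7$)
$y{\left(A \right)} = - \frac{5 A}{4}$ ($y{\left(A \right)} = - \frac{A}{4} - A = - \frac{5 A}{4}$)
$y{\left(O{\left(-15,-23 \right)} \right)} \left(-19\right) = \left(- \frac{5}{4}\right) \left(-7\right) \left(-19\right) = \frac{35}{4} \left(-19\right) = - \frac{665}{4}$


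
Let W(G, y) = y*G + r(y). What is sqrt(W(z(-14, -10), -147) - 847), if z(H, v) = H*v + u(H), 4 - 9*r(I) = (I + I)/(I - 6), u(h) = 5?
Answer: 2*I*sqrt(129696213)/153 ≈ 148.87*I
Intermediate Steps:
r(I) = 4/9 - 2*I/(9*(-6 + I)) (r(I) = 4/9 - (I + I)/(9*(I - 6)) = 4/9 - 2*I/(9*(-6 + I)))
z(H, v) = 5 + H*v (z(H, v) = H*v + 5 = 5 + H*v)
W(G, y) = G*y + 2*(-12 + y)/(9*(-6 + y)) (W(G, y) = y*G + 2*(-12 + y)/(9*(-6 + y)) = G*y + 2*(-12 + y)/(9*(-6 + y)))
sqrt(W(z(-14, -10), -147) - 847) = sqrt((-24 + 2*(-147) + 9*(5 - 14*(-10))*(-147)*(-6 - 147))/(9*(-6 - 147)) - 847) = sqrt((1/9)*(-24 - 294 + 9*(5 + 140)*(-147)*(-153))/(-153) - 847) = sqrt((1/9)*(-1/153)*(-24 - 294 + 9*145*(-147)*(-153)) - 847) = sqrt((1/9)*(-1/153)*(-24 - 294 + 29350755) - 847) = sqrt((1/9)*(-1/153)*29350437 - 847) = sqrt(-9783479/459 - 847) = sqrt(-10172252/459) = 2*I*sqrt(129696213)/153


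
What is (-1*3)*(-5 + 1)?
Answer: 12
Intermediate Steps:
(-1*3)*(-5 + 1) = -3*(-4) = 12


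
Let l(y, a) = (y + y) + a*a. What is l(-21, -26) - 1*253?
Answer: 381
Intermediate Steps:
l(y, a) = a² + 2*y (l(y, a) = 2*y + a² = a² + 2*y)
l(-21, -26) - 1*253 = ((-26)² + 2*(-21)) - 1*253 = (676 - 42) - 253 = 634 - 253 = 381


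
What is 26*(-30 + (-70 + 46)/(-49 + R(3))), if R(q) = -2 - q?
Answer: -6916/9 ≈ -768.44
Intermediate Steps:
26*(-30 + (-70 + 46)/(-49 + R(3))) = 26*(-30 + (-70 + 46)/(-49 + (-2 - 1*3))) = 26*(-30 - 24/(-49 + (-2 - 3))) = 26*(-30 - 24/(-49 - 5)) = 26*(-30 - 24/(-54)) = 26*(-30 - 24*(-1/54)) = 26*(-30 + 4/9) = 26*(-266/9) = -6916/9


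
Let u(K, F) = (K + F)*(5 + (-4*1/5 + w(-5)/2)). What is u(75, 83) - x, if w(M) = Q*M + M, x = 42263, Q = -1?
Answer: -207997/5 ≈ -41599.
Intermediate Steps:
w(M) = 0 (w(M) = -M + M = 0)
u(K, F) = 21*F/5 + 21*K/5 (u(K, F) = (K + F)*(5 + (-4*1/5 + 0/2)) = (F + K)*(5 + (-4*⅕ + 0*(½))) = (F + K)*(5 + (-⅘ + 0)) = (F + K)*(5 - ⅘) = (F + K)*(21/5) = 21*F/5 + 21*K/5)
u(75, 83) - x = ((21/5)*83 + (21/5)*75) - 1*42263 = (1743/5 + 315) - 42263 = 3318/5 - 42263 = -207997/5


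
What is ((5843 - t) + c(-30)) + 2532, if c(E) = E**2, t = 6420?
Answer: 2855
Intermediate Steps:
((5843 - t) + c(-30)) + 2532 = ((5843 - 1*6420) + (-30)**2) + 2532 = ((5843 - 6420) + 900) + 2532 = (-577 + 900) + 2532 = 323 + 2532 = 2855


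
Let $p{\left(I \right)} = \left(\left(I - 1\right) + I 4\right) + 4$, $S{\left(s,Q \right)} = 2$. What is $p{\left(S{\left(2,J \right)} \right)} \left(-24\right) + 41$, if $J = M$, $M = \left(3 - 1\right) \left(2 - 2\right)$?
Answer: $-271$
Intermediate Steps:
$M = 0$ ($M = 2 \cdot 0 = 0$)
$J = 0$
$p{\left(I \right)} = 3 + 5 I$ ($p{\left(I \right)} = \left(\left(-1 + I\right) + 4 I\right) + 4 = \left(-1 + 5 I\right) + 4 = 3 + 5 I$)
$p{\left(S{\left(2,J \right)} \right)} \left(-24\right) + 41 = \left(3 + 5 \cdot 2\right) \left(-24\right) + 41 = \left(3 + 10\right) \left(-24\right) + 41 = 13 \left(-24\right) + 41 = -312 + 41 = -271$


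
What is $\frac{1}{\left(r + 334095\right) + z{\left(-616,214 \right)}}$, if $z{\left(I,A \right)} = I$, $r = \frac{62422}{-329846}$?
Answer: $\frac{164923}{54998325906} \approx 2.9987 \cdot 10^{-6}$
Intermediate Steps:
$r = - \frac{31211}{164923}$ ($r = 62422 \left(- \frac{1}{329846}\right) = - \frac{31211}{164923} \approx -0.18925$)
$\frac{1}{\left(r + 334095\right) + z{\left(-616,214 \right)}} = \frac{1}{\left(- \frac{31211}{164923} + 334095\right) - 616} = \frac{1}{\frac{55099918474}{164923} - 616} = \frac{1}{\frac{54998325906}{164923}} = \frac{164923}{54998325906}$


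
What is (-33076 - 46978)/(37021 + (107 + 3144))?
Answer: -40027/20136 ≈ -1.9878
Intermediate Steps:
(-33076 - 46978)/(37021 + (107 + 3144)) = -80054/(37021 + 3251) = -80054/40272 = -80054*1/40272 = -40027/20136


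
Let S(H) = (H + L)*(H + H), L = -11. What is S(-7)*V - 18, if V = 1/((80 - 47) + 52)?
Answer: -1278/85 ≈ -15.035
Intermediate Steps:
V = 1/85 (V = 1/(33 + 52) = 1/85 ≈ 0.011765)
S(H) = 2*H*(-11 + H) (S(H) = (H - 11)*(H + H) = (-11 + H)*(2*H) = 2*H*(-11 + H))
S(-7)*V - 18 = (2*(-7)*(-11 - 7))*(1/85) - 18 = (2*(-7)*(-18))*(1/85) - 18 = 252*(1/85) - 18 = 252/85 - 18 = -1278/85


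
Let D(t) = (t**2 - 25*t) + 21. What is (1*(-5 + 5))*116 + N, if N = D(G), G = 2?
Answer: -25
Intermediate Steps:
D(t) = 21 + t**2 - 25*t
N = -25 (N = 21 + 2**2 - 25*2 = 21 + 4 - 50 = -25)
(1*(-5 + 5))*116 + N = (1*(-5 + 5))*116 - 25 = (1*0)*116 - 25 = 0*116 - 25 = 0 - 25 = -25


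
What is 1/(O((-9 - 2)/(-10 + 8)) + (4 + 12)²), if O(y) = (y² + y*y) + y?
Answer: 1/322 ≈ 0.0031056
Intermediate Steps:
O(y) = y + 2*y² (O(y) = (y² + y²) + y = 2*y² + y = y + 2*y²)
1/(O((-9 - 2)/(-10 + 8)) + (4 + 12)²) = 1/(((-9 - 2)/(-10 + 8))*(1 + 2*((-9 - 2)/(-10 + 8))) + (4 + 12)²) = 1/((-11/(-2))*(1 + 2*(-11/(-2))) + 16²) = 1/((-11*(-½))*(1 + 2*(-11*(-½))) + 256) = 1/(11*(1 + 2*(11/2))/2 + 256) = 1/(11*(1 + 11)/2 + 256) = 1/((11/2)*12 + 256) = 1/(66 + 256) = 1/322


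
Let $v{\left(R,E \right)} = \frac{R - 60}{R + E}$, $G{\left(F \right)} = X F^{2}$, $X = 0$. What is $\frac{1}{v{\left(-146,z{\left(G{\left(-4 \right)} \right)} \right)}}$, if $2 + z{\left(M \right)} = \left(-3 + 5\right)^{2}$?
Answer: $\frac{72}{103} \approx 0.69903$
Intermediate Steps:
$G{\left(F \right)} = 0$ ($G{\left(F \right)} = 0 F^{2} = 0$)
$z{\left(M \right)} = 2$ ($z{\left(M \right)} = -2 + \left(-3 + 5\right)^{2} = -2 + 2^{2} = -2 + 4 = 2$)
$v{\left(R,E \right)} = \frac{-60 + R}{E + R}$
$\frac{1}{v{\left(-146,z{\left(G{\left(-4 \right)} \right)} \right)}} = \frac{1}{\frac{1}{2 - 146} \left(-60 - 146\right)} = \frac{1}{\frac{1}{-144} \left(-206\right)} = \frac{1}{\left(- \frac{1}{144}\right) \left(-206\right)} = \frac{1}{\frac{103}{72}} = \frac{72}{103}$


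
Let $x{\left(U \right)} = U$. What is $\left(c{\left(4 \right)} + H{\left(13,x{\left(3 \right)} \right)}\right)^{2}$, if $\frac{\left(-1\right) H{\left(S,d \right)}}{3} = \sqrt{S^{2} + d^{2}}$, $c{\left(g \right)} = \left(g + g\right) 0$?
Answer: $1602$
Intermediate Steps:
$c{\left(g \right)} = 0$ ($c{\left(g \right)} = 2 g 0 = 0$)
$H{\left(S,d \right)} = - 3 \sqrt{S^{2} + d^{2}}$
$\left(c{\left(4 \right)} + H{\left(13,x{\left(3 \right)} \right)}\right)^{2} = \left(0 - 3 \sqrt{13^{2} + 3^{2}}\right)^{2} = \left(0 - 3 \sqrt{169 + 9}\right)^{2} = \left(0 - 3 \sqrt{178}\right)^{2} = \left(- 3 \sqrt{178}\right)^{2} = 1602$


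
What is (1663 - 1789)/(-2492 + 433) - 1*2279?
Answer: -4692335/2059 ≈ -2278.9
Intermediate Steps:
(1663 - 1789)/(-2492 + 433) - 1*2279 = -126/(-2059) - 2279 = -126*(-1/2059) - 2279 = 126/2059 - 2279 = -4692335/2059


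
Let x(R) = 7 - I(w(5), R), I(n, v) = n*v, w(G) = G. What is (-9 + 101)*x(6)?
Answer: -2116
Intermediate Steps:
x(R) = 7 - 5*R
(-9 + 101)*x(6) = (-9 + 101)*(7 - 5*6) = 92*(7 - 30) = 92*(-23) = -2116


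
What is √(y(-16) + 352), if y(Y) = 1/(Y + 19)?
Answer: √3171/3 ≈ 18.771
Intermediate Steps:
y(Y) = 1/(19 + Y)
√(y(-16) + 352) = √(1/(19 - 16) + 352) = √(1/3 + 352) = √(⅓ + 352) = √(1057/3) = √3171/3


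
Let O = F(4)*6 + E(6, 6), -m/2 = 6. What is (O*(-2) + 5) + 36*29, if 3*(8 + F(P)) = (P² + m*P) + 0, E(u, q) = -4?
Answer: 1281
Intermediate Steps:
m = -12 (m = -2*6 = -12)
F(P) = -8 - 4*P + P²/3 (F(P) = -8 + ((P² - 12*P) + 0)/3 = -8 + (P² - 12*P)/3 = -8 + (-4*P + P²/3) = -8 - 4*P + P²/3)
O = -116 (O = (-8 - 4*4 + (⅓)*4²)*6 - 4 = (-8 - 16 + (⅓)*16)*6 - 4 = (-8 - 16 + 16/3)*6 - 4 = -56/3*6 - 4 = -112 - 4 = -116)
(O*(-2) + 5) + 36*29 = (-116*(-2) + 5) + 36*29 = (232 + 5) + 1044 = 237 + 1044 = 1281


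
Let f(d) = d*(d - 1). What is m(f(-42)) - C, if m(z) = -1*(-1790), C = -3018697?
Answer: 3020487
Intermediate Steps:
f(d) = d*(-1 + d)
m(z) = 1790
m(f(-42)) - C = 1790 - 1*(-3018697) = 1790 + 3018697 = 3020487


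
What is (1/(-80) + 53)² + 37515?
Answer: 258065121/6400 ≈ 40323.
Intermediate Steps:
(1/(-80) + 53)² + 37515 = (-1/80 + 53)² + 37515 = (4239/80)² + 37515 = 17969121/6400 + 37515 = 258065121/6400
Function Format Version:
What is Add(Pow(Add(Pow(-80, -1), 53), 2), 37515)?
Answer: Rational(258065121, 6400) ≈ 40323.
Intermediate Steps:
Add(Pow(Add(Pow(-80, -1), 53), 2), 37515) = Add(Pow(Add(Rational(-1, 80), 53), 2), 37515) = Add(Pow(Rational(4239, 80), 2), 37515) = Add(Rational(17969121, 6400), 37515) = Rational(258065121, 6400)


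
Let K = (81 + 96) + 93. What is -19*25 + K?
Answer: -205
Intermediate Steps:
K = 270 (K = 177 + 93 = 270)
-19*25 + K = -19*25 + 270 = -475 + 270 = -205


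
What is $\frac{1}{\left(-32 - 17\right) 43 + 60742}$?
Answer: $\frac{1}{58635} \approx 1.7055 \cdot 10^{-5}$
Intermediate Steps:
$\frac{1}{\left(-32 - 17\right) 43 + 60742} = \frac{1}{\left(-49\right) 43 + 60742} = \frac{1}{-2107 + 60742} = \frac{1}{58635}$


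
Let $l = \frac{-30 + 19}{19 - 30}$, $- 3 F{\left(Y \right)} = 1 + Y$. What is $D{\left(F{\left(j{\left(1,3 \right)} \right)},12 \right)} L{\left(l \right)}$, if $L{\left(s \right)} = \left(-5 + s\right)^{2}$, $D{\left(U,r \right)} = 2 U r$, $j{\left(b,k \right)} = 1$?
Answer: $-256$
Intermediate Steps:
$F{\left(Y \right)} = - \frac{1}{3} - \frac{Y}{3}$ ($F{\left(Y \right)} = - \frac{1 + Y}{3} = - \frac{1}{3} - \frac{Y}{3}$)
$l = 1$ ($l = - \frac{11}{-11} = \left(-11\right) \left(- \frac{1}{11}\right) = 1$)
$D{\left(U,r \right)} = 2 U r$
$D{\left(F{\left(j{\left(1,3 \right)} \right)},12 \right)} L{\left(l \right)} = 2 \left(- \frac{1}{3} - \frac{1}{3}\right) 12 \left(-5 + 1\right)^{2} = 2 \left(- \frac{1}{3} - \frac{1}{3}\right) 12 \left(-4\right)^{2} = 2 \left(- \frac{2}{3}\right) 12 \cdot 16 = \left(-16\right) 16 = -256$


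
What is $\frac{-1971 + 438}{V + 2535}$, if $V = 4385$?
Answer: $- \frac{1533}{6920} \approx -0.22153$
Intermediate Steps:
$\frac{-1971 + 438}{V + 2535} = \frac{-1971 + 438}{4385 + 2535} = - \frac{1533}{6920}$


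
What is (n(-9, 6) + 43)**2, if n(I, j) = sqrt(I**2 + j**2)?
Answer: 1966 + 258*sqrt(13) ≈ 2896.2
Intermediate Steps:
(n(-9, 6) + 43)**2 = (sqrt((-9)**2 + 6**2) + 43)**2 = (sqrt(81 + 36) + 43)**2 = (sqrt(117) + 43)**2 = (3*sqrt(13) + 43)**2 = (43 + 3*sqrt(13))**2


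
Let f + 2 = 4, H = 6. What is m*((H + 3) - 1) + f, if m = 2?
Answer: 18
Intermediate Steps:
f = 2 (f = -2 + 4 = 2)
m*((H + 3) - 1) + f = 2*((6 + 3) - 1) + 2 = 2*(9 - 1) + 2 = 2*8 + 2 = 16 + 2 = 18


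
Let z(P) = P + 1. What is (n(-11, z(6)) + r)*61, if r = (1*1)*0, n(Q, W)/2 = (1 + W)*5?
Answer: 4880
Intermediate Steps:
z(P) = 1 + P
n(Q, W) = 10 + 10*W (n(Q, W) = 2*((1 + W)*5) = 2*(5 + 5*W) = 10 + 10*W)
r = 0 (r = 1*0 = 0)
(n(-11, z(6)) + r)*61 = ((10 + 10*(1 + 6)) + 0)*61 = ((10 + 10*7) + 0)*61 = ((10 + 70) + 0)*61 = (80 + 0)*61 = 80*61 = 4880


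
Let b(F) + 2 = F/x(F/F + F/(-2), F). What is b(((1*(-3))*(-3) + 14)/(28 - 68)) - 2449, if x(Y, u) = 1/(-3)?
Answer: -97971/40 ≈ -2449.3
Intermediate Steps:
x(Y, u) = -⅓
b(F) = -2 - 3*F (b(F) = -2 + F/(-⅓) = -2 + F*(-3) = -2 - 3*F)
b(((1*(-3))*(-3) + 14)/(28 - 68)) - 2449 = (-2 - 3*((1*(-3))*(-3) + 14)/(28 - 68)) - 2449 = (-2 - 3*(-3*(-3) + 14)/(-40)) - 2449 = (-2 - 3*(9 + 14)*(-1)/40) - 2449 = (-2 - 69*(-1)/40) - 2449 = (-2 - 3*(-23/40)) - 2449 = (-2 + 69/40) - 2449 = -11/40 - 2449 = -97971/40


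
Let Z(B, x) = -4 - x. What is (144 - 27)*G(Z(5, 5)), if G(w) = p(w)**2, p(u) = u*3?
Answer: 85293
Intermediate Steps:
p(u) = 3*u
G(w) = 9*w**2 (G(w) = (3*w)**2 = 9*w**2)
(144 - 27)*G(Z(5, 5)) = (144 - 27)*(9*(-4 - 1*5)**2) = 117*(9*(-4 - 5)**2) = 117*(9*(-9)**2) = 117*(9*81) = 117*729 = 85293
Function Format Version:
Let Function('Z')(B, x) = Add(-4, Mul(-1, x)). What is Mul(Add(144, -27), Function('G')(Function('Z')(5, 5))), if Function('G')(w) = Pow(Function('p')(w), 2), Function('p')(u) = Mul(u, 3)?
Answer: 85293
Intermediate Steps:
Function('p')(u) = Mul(3, u)
Function('G')(w) = Mul(9, Pow(w, 2)) (Function('G')(w) = Pow(Mul(3, w), 2) = Mul(9, Pow(w, 2)))
Mul(Add(144, -27), Function('G')(Function('Z')(5, 5))) = Mul(Add(144, -27), Mul(9, Pow(Add(-4, Mul(-1, 5)), 2))) = Mul(117, Mul(9, Pow(Add(-4, -5), 2))) = Mul(117, Mul(9, Pow(-9, 2))) = Mul(117, Mul(9, 81)) = Mul(117, 729) = 85293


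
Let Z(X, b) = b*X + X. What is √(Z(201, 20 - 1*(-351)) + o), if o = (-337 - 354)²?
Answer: √552253 ≈ 743.14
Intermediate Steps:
o = 477481 (o = (-691)² = 477481)
Z(X, b) = X + X*b (Z(X, b) = X*b + X = X + X*b)
√(Z(201, 20 - 1*(-351)) + o) = √(201*(1 + (20 - 1*(-351))) + 477481) = √(201*(1 + (20 + 351)) + 477481) = √(201*(1 + 371) + 477481) = √(201*372 + 477481) = √(74772 + 477481) = √552253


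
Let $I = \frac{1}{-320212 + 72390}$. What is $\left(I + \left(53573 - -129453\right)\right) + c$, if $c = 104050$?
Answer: $\frac{71143748471}{247822} \approx 2.8708 \cdot 10^{5}$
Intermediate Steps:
$I = - \frac{1}{247822}$ ($I = \frac{1}{-247822} = - \frac{1}{247822} \approx -4.0352 \cdot 10^{-6}$)
$\left(I + \left(53573 - -129453\right)\right) + c = \left(- \frac{1}{247822} + \left(53573 - -129453\right)\right) + 104050 = \left(- \frac{1}{247822} + \left(53573 + 129453\right)\right) + 104050 = \left(- \frac{1}{247822} + 183026\right) + 104050 = \frac{45357869371}{247822} + 104050 = \frac{71143748471}{247822}$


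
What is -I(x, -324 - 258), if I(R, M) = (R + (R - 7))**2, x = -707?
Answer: -2019241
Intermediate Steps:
I(R, M) = (-7 + 2*R)**2 (I(R, M) = (R + (-7 + R))**2 = (-7 + 2*R)**2)
-I(x, -324 - 258) = -(-7 + 2*(-707))**2 = -(-7 - 1414)**2 = -1*(-1421)**2 = -1*2019241 = -2019241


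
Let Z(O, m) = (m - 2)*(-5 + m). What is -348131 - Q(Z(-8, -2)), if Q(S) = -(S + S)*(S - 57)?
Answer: -349755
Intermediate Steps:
Z(O, m) = (-5 + m)*(-2 + m) (Z(O, m) = (-2 + m)*(-5 + m) = (-5 + m)*(-2 + m))
Q(S) = -2*S*(-57 + S)
-348131 - Q(Z(-8, -2)) = -348131 - 2*(10 + (-2)**2 - 7*(-2))*(57 - (10 + (-2)**2 - 7*(-2))) = -348131 - 2*(10 + 4 + 14)*(57 - (10 + 4 + 14)) = -348131 - 2*28*(57 - 1*28) = -348131 - 2*28*(57 - 28) = -348131 - 2*28*29 = -348131 - 1*1624 = -348131 - 1624 = -349755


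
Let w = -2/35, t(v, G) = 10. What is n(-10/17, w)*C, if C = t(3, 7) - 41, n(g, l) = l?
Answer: 62/35 ≈ 1.7714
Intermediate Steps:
w = -2/35 (w = -2*1/35 = -2/35 ≈ -0.057143)
C = -31 (C = 10 - 41 = -31)
n(-10/17, w)*C = -2/35*(-31) = 62/35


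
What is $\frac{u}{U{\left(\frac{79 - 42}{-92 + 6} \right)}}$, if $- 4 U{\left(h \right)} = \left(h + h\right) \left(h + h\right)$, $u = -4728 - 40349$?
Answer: $\frac{333389492}{1369} \approx 2.4353 \cdot 10^{5}$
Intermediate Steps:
$u = -45077$ ($u = -4728 - 40349 = -45077$)
$U{\left(h \right)} = - h^{2}$ ($U{\left(h \right)} = - \frac{\left(h + h\right) \left(h + h\right)}{4} = - \frac{2 h 2 h}{4} = - \frac{4 h^{2}}{4} = - h^{2}$)
$\frac{u}{U{\left(\frac{79 - 42}{-92 + 6} \right)}} = - \frac{45077}{\left(-1\right) \left(\frac{79 - 42}{-92 + 6}\right)^{2}} = - \frac{45077}{\left(-1\right) \left(\frac{37}{-86}\right)^{2}} = - \frac{45077}{\left(-1\right) \left(37 \left(- \frac{1}{86}\right)\right)^{2}} = - \frac{45077}{\left(-1\right) \left(- \frac{37}{86}\right)^{2}} = - \frac{45077}{\left(-1\right) \frac{1369}{7396}} = - \frac{45077}{- \frac{1369}{7396}} = \left(-45077\right) \left(- \frac{7396}{1369}\right) = \frac{333389492}{1369}$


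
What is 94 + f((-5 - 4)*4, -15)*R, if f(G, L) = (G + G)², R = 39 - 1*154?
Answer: -596066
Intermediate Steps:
R = -115 (R = 39 - 154 = -115)
f(G, L) = 4*G² (f(G, L) = (2*G)² = 4*G²)
94 + f((-5 - 4)*4, -15)*R = 94 + (4*((-5 - 4)*4)²)*(-115) = 94 + (4*(-9*4)²)*(-115) = 94 + (4*(-36)²)*(-115) = 94 + (4*1296)*(-115) = 94 + 5184*(-115) = 94 - 596160 = -596066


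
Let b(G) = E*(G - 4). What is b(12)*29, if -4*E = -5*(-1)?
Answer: -290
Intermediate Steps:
E = -5/4 (E = -(-5)*(-1)/4 = -1/4*5 = -5/4 ≈ -1.2500)
b(G) = 5 - 5*G/4 (b(G) = -5*(G - 4)/4 = -5*(-4 + G)/4 = 5 - 5*G/4)
b(12)*29 = (5 - 5/4*12)*29 = (5 - 15)*29 = -10*29 = -290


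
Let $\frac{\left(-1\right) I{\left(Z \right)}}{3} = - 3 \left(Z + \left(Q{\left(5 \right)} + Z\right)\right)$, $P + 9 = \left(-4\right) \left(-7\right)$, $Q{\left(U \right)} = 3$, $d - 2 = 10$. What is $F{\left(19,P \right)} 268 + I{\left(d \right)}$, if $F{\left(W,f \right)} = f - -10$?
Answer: $8015$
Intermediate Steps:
$d = 12$ ($d = 2 + 10 = 12$)
$P = 19$ ($P = -9 - -28 = -9 + 28 = 19$)
$F{\left(W,f \right)} = 10 + f$ ($F{\left(W,f \right)} = f + 10 = 10 + f$)
$I{\left(Z \right)} = 27 + 18 Z$ ($I{\left(Z \right)} = - 3 \left(- 3 \left(Z + \left(3 + Z\right)\right)\right) = - 3 \left(- 3 \left(3 + 2 Z\right)\right) = - 3 \left(-9 - 6 Z\right) = 27 + 18 Z$)
$F{\left(19,P \right)} 268 + I{\left(d \right)} = \left(10 + 19\right) 268 + \left(27 + 18 \cdot 12\right) = 29 \cdot 268 + \left(27 + 216\right) = 7772 + 243 = 8015$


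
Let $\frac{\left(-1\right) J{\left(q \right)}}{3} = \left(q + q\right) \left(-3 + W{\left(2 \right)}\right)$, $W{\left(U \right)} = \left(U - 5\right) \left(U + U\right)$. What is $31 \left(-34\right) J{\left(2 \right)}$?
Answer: $-189720$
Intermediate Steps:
$W{\left(U \right)} = 2 U \left(-5 + U\right)$ ($W{\left(U \right)} = \left(-5 + U\right) 2 U = 2 U \left(-5 + U\right)$)
$J{\left(q \right)} = 90 q$ ($J{\left(q \right)} = - 3 \left(q + q\right) \left(-3 + 2 \cdot 2 \left(-5 + 2\right)\right) = - 3 \cdot 2 q \left(-3 + 2 \cdot 2 \left(-3\right)\right) = - 3 \cdot 2 q \left(-3 - 12\right) = - 3 \cdot 2 q \left(-15\right) = - 3 \left(- 30 q\right) = 90 q$)
$31 \left(-34\right) J{\left(2 \right)} = 31 \left(-34\right) 90 \cdot 2 = \left(-1054\right) 180 = -189720$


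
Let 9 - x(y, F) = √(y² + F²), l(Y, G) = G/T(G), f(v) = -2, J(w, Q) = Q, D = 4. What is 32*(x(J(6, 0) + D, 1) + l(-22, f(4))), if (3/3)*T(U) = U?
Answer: 320 - 32*√17 ≈ 188.06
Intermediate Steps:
T(U) = U
l(Y, G) = 1 (l(Y, G) = G/G = 1)
x(y, F) = 9 - √(F² + y²) (x(y, F) = 9 - √(y² + F²) = 9 - √(F² + y²))
32*(x(J(6, 0) + D, 1) + l(-22, f(4))) = 32*((9 - √(1² + (0 + 4)²)) + 1) = 32*((9 - √(1 + 4²)) + 1) = 32*((9 - √(1 + 16)) + 1) = 32*((9 - √17) + 1) = 32*(10 - √17) = 320 - 32*√17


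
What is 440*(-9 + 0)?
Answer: -3960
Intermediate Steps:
440*(-9 + 0) = 440*(-9) = -3960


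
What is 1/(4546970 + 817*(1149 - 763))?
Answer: 1/4862332 ≈ 2.0566e-7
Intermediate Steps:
1/(4546970 + 817*(1149 - 763)) = 1/(4546970 + 817*386) = 1/(4546970 + 315362) = 1/4862332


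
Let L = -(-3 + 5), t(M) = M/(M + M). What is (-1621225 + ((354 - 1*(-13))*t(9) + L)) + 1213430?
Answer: -815227/2 ≈ -4.0761e+5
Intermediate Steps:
t(M) = ½ (t(M) = M/((2*M)) = (1/(2*M))*M = ½)
L = -2 (L = -1*2 = -2)
(-1621225 + ((354 - 1*(-13))*t(9) + L)) + 1213430 = (-1621225 + ((354 - 1*(-13))*(½) - 2)) + 1213430 = (-1621225 + ((354 + 13)*(½) - 2)) + 1213430 = (-1621225 + (367*(½) - 2)) + 1213430 = (-1621225 + (367/2 - 2)) + 1213430 = (-1621225 + 363/2) + 1213430 = -3242087/2 + 1213430 = -815227/2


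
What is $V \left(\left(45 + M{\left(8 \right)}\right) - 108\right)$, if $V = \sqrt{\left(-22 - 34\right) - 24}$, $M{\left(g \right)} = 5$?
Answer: $- 232 i \sqrt{5} \approx - 518.77 i$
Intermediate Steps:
$V = 4 i \sqrt{5}$ ($V = \sqrt{-56 - 24} = \sqrt{-80} = 4 i \sqrt{5} \approx 8.9443 i$)
$V \left(\left(45 + M{\left(8 \right)}\right) - 108\right) = 4 i \sqrt{5} \left(\left(45 + 5\right) - 108\right) = 4 i \sqrt{5} \left(50 - 108\right) = 4 i \sqrt{5} \left(-58\right) = - 232 i \sqrt{5}$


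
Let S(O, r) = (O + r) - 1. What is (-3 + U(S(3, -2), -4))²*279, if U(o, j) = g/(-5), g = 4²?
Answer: 268119/25 ≈ 10725.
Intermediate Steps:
g = 16
S(O, r) = -1 + O + r
U(o, j) = -16/5 (U(o, j) = 16/(-5) = 16*(-⅕) = -16/5)
(-3 + U(S(3, -2), -4))²*279 = (-3 - 16/5)²*279 = (-31/5)²*279 = (961/25)*279 = 268119/25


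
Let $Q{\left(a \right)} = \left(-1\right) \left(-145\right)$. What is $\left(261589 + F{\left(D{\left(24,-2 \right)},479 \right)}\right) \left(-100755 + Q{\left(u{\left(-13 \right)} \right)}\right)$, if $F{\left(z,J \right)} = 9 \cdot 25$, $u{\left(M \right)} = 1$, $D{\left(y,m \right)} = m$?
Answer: $-26341106540$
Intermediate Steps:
$Q{\left(a \right)} = 145$
$F{\left(z,J \right)} = 225$
$\left(261589 + F{\left(D{\left(24,-2 \right)},479 \right)}\right) \left(-100755 + Q{\left(u{\left(-13 \right)} \right)}\right) = \left(261589 + 225\right) \left(-100755 + 145\right) = 261814 \left(-100610\right) = -26341106540$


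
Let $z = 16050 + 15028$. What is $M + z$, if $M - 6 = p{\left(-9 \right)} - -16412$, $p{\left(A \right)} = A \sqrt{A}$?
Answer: $47496 - 27 i \approx 47496.0 - 27.0 i$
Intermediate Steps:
$p{\left(A \right)} = A^{\frac{3}{2}}$
$M = 16418 - 27 i$ ($M = 6 + \left(\left(-9\right)^{\frac{3}{2}} - -16412\right) = 6 + \left(- 27 i + 16412\right) = 6 + \left(16412 - 27 i\right) = 16418 - 27 i \approx 16418.0 - 27.0 i$)
$z = 31078$
$M + z = \left(16418 - 27 i\right) + 31078 = 47496 - 27 i$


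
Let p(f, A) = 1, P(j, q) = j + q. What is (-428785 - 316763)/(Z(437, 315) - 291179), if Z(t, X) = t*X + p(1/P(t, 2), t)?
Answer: 745548/153523 ≈ 4.8563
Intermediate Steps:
Z(t, X) = 1 + X*t (Z(t, X) = t*X + 1 = X*t + 1 = 1 + X*t)
(-428785 - 316763)/(Z(437, 315) - 291179) = (-428785 - 316763)/((1 + 315*437) - 291179) = -745548/((1 + 137655) - 291179) = -745548/(137656 - 291179) = -745548/(-153523) = -745548*(-1/153523) = 745548/153523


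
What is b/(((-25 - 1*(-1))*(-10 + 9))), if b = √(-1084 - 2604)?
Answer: I*√922/12 ≈ 2.5304*I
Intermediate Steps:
b = 2*I*√922 (b = √(-3688) = 2*I*√922 ≈ 60.729*I)
b/(((-25 - 1*(-1))*(-10 + 9))) = (2*I*√922)/(((-25 - 1*(-1))*(-10 + 9))) = (2*I*√922)/(((-25 + 1)*(-1))) = (2*I*√922)/((-24*(-1))) = (2*I*√922)/24 = (2*I*√922)*(1/24) = I*√922/12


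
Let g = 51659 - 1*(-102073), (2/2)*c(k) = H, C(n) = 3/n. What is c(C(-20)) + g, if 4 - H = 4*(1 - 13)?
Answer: 153784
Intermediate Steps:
H = 52 (H = 4 - 4*(1 - 13) = 4 - 4*(-12) = 4 - 1*(-48) = 4 + 48 = 52)
c(k) = 52
g = 153732 (g = 51659 + 102073 = 153732)
c(C(-20)) + g = 52 + 153732 = 153784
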